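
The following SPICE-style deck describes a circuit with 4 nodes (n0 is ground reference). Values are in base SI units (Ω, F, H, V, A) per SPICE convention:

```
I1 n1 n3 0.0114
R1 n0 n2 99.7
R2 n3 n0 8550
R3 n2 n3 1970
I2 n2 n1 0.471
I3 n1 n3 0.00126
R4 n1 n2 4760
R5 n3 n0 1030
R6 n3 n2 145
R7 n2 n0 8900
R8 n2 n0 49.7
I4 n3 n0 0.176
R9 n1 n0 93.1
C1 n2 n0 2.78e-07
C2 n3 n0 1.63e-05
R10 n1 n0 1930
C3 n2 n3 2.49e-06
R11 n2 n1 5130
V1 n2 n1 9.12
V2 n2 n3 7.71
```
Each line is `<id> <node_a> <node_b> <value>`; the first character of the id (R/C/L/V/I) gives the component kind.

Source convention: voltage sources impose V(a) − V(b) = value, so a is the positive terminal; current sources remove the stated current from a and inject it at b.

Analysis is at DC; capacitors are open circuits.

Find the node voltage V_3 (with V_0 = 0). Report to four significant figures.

-9.234 V

Apply KCL at each of the 3 non-ground nodes and solve the resulting linear system.
Node n1: branches {I1, I2, I3, R4, R9, R10, R11, V1} → V_1 = -10.64
Node n2: branches {R1, R3, I2, R4, R6, R7, R8, C1, C3, R11, V1, V2} → V_2 = -1.524
Node n3: branches {I1, R2, R3, I3, R5, R6, I4, C2, C3, V2} → V_3 = -9.234
Source currents: i(V1)=-0.5819, i(V2)=0.09621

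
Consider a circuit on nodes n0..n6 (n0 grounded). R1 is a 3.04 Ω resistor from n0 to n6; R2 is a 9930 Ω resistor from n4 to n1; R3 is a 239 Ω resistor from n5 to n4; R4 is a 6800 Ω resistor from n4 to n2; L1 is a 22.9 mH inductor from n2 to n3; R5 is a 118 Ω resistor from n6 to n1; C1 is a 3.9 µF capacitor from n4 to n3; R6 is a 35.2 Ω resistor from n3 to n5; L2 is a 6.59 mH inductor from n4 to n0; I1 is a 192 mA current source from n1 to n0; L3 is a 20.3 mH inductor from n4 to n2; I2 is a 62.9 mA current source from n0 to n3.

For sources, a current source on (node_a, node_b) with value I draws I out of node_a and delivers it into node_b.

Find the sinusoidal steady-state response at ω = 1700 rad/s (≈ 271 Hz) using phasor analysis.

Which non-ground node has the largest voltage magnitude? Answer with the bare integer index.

1

Apply KCL at each of the 6 non-ground nodes and solve the resulting linear system.
Node n1: branches {R2, R5, I1} → V_1 = -22.96+0.008174j
Node n2: branches {R4, L1, L3} → V_2 = 1.754+3.986j
Node n3: branches {L1, C1, R6, I2} → V_3 = 3.713+7.727j
Node n4: branches {R2, R3, R4, C1, L2, L3} → V_4 = 0.0007566+0.6788j
Node n5: branches {R3, R6} → V_5 = 3.236+6.822j
Node n6: branches {R1, R5} → V_6 = -0.5767+0.0002053j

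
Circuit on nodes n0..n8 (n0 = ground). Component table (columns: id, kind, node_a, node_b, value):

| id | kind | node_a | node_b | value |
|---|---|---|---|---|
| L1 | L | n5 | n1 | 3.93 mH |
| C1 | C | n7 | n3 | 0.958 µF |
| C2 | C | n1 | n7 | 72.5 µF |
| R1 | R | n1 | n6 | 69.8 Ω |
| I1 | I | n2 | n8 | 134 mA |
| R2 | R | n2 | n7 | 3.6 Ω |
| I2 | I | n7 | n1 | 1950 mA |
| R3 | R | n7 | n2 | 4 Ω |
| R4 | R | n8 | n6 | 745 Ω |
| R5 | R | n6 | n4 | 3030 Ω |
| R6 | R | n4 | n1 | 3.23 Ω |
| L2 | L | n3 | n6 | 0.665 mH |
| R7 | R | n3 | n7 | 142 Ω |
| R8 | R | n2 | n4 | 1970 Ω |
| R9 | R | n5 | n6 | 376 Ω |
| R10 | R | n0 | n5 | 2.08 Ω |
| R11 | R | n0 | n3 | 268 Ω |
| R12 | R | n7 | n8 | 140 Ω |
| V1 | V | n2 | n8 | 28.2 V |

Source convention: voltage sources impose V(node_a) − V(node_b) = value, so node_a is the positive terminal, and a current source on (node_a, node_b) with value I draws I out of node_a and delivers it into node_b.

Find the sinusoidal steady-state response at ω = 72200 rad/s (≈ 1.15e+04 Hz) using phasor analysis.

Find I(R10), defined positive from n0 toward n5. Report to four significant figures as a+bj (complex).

MNA unknowns: 8 node voltages V₁..V_8 plus 1 source current (V1)
L1: Y=0.000-0.003524j on G[5,1]
C1: Y=0.000+0.06917j on G[7,3]
C2: Y=0.000+5.234j on G[1,7]
R1: Y=0.01433+0.000j on G[1,6]
I1: z[2]−=0.134, z[8]+=0.134
R2: Y=0.2778+0.000j on G[2,7]
I2: z[7]−=1.95, z[1]+=1.95
R3: Y=0.2500+0.000j on G[7,2]
R4: Y=0.001342+0.000j on G[8,6]
R5: Y=0.0003300+0.000j on G[6,4]
R6: Y=0.3096+0.000j on G[4,1]
L2: Y=0.000-0.02083j on G[3,6]
R7: Y=0.007042+0.000j on G[3,7]
R8: Y=0.0005076+0.000j on G[2,4]
R9: Y=0.002660+0.000j on G[5,6]
R10: Y=0.4808+0.000j on G[0,5]
R11: Y=0.003731+0.000j on G[0,3]
R12: Y=0.007143+0.000j on G[7,8]
V1: row V2−V8=28.2, i_V1 at 2,8
solve → V1=0.2084-0.1216j, V2=0.6545+0.2470j, V3=0.2948+0.6941j, V4=0.2086-0.1216j, V5=-0.002288-0.005387j, V6=-0.2620-0.7000j, V7=0.2099+0.2498j, V8=-27.55+0.2470j
aux → i_V1=-0.3689+0.001252j

0.001100+0.002590j A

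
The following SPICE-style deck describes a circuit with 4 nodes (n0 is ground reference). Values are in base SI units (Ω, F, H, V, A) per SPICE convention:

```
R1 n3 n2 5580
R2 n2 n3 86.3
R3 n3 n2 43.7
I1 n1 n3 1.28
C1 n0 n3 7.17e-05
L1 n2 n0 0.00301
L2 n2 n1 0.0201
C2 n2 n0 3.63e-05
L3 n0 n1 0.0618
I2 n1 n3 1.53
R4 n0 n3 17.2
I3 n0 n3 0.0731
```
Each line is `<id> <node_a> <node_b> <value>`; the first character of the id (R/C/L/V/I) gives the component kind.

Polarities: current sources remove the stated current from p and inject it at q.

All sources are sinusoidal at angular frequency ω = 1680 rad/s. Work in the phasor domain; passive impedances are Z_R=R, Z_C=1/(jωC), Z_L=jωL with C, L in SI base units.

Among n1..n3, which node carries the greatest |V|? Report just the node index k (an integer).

1

Element admittances at ω=1680 rad/s:
  Y(R1) = 0.0001792+0.000j S between n3,n2
  Y(R2) = 0.01159+0.000j S between n2,n3
  Y(R3) = 0.02288+0.000j S between n3,n2
  I1: injects 1.28 A into n3 (from n1)
  Y(C1) = 0.000+0.1205j S between n0,n3
  Y(L1) = 0.000-0.1978j S between n2,n0
  Y(L2) = 0.000-0.02961j S between n2,n1
  Y(C2) = 0.000+0.06098j S between n2,n0
  Y(L3) = 0.000-0.009632j S between n0,n1
  I2: injects 1.53 A into n3 (from n1)
  Y(R4) = 0.05814+0.000j S between n0,n3
  I3: injects 0.0731 A into n3 (from n0)
Assemble and solve the 3×3 MNA system:
  V(n1)=0.7754-81.19j  V(n2)=1.028-12.70j  V(n3)=9.421-16.97j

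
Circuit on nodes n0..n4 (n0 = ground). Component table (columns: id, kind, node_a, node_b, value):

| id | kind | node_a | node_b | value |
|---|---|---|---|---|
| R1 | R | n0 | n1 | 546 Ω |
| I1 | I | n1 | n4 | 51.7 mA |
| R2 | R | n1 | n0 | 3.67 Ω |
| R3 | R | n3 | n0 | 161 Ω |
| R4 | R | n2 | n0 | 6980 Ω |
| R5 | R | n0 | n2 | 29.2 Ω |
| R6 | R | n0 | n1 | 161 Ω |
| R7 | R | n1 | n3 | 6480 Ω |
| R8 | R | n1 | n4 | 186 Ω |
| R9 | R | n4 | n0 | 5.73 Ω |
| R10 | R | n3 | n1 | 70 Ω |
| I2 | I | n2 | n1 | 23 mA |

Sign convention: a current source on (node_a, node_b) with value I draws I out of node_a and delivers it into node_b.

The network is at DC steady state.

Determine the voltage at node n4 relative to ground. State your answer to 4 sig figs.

Element admittances at DC:
  Y(R1) = 0.001832 S between n0,n1
  I1: injects 0.0517 A into n4 (from n1)
  Y(R2) = 0.2725 S between n1,n0
  Y(R3) = 0.006211 S between n3,n0
  Y(R4) = 0.0001433 S between n2,n0
  Y(R5) = 0.03425 S between n0,n2
  Y(R6) = 0.006211 S between n0,n1
  Y(R7) = 0.0001543 S between n1,n3
  Y(R8) = 0.005376 S between n1,n4
  Y(R9) = 0.1745 S between n4,n0
  Y(R10) = 0.01429 S between n3,n1
  I2: injects 0.023 A into n1 (from n2)
Assemble and solve the 4×4 MNA system:
  V(n1)=-0.09361  V(n2)=-0.6688  V(n3)=-0.06546  V(n4)=0.2846

0.2846 V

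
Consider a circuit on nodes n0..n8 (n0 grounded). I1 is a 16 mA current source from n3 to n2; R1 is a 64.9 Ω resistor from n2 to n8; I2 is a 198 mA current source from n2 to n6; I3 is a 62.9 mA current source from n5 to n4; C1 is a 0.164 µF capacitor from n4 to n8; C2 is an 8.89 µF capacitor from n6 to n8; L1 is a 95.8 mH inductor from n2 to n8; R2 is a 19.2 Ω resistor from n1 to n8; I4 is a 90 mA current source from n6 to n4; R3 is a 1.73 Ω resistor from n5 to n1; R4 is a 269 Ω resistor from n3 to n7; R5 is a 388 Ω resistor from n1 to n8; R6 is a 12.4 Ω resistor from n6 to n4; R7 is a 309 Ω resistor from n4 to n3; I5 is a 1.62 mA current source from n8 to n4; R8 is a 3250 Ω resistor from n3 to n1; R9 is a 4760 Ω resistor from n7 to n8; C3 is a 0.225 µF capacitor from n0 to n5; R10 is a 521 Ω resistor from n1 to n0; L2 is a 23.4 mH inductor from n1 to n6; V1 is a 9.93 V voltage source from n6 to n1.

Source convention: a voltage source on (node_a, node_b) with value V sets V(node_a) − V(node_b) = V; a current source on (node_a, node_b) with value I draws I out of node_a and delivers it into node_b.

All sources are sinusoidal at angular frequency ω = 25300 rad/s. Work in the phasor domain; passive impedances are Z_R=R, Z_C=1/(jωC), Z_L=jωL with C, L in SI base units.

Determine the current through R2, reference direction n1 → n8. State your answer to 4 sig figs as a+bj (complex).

-0.4811-0.1566j A

MNA unknowns: 8 node voltages V₁..V_8 plus 1 source current (V1)
I1: z[3]−=0.016, z[2]+=0.016
R1: Y=0.01541+0.000j on G[2,8]
I2: z[2]−=0.198, z[6]+=0.198
I3: z[5]−=0.0629, z[4]+=0.0629
C1: Y=0.000+0.004149j on G[4,8]
C2: Y=0.000+0.2249j on G[6,8]
L1: Y=0.000-0.0004126j on G[2,8]
R2: Y=0.05208+0.000j on G[1,8]
I4: z[6]−=0.09, z[4]+=0.09
R3: Y=0.5780+0.000j on G[5,1]
R4: Y=0.003717+0.000j on G[3,7]
R5: Y=0.002577+0.000j on G[1,8]
R6: Y=0.08065+0.000j on G[6,4]
R7: Y=0.003236+0.000j on G[4,3]
I5: z[8]−=0.00162, z[4]+=0.00162
R8: Y=0.0003077+0.000j on G[3,1]
R9: Y=0.0002101+0.000j on G[7,8]
C3: Y=0.000+0.005692j on G[0,5]
R10: Y=0.001919+0.000j on G[1,0]
L2: Y=0.000-0.001689j on G[1,6]
V1: row V6−V1=9.93, i_V1 at 6,1
solve → V1=0.09745+0.03275j, V2=-2.468+2.723j, V3=6.232+0.09917j, V4=11.57-0.07518j, V5=-0.01104+0.03286j, V6=10.03+0.03275j, V7=6.398+0.2564j, V8=9.335+3.039j
aux → i_V1=-0.4439-0.1476j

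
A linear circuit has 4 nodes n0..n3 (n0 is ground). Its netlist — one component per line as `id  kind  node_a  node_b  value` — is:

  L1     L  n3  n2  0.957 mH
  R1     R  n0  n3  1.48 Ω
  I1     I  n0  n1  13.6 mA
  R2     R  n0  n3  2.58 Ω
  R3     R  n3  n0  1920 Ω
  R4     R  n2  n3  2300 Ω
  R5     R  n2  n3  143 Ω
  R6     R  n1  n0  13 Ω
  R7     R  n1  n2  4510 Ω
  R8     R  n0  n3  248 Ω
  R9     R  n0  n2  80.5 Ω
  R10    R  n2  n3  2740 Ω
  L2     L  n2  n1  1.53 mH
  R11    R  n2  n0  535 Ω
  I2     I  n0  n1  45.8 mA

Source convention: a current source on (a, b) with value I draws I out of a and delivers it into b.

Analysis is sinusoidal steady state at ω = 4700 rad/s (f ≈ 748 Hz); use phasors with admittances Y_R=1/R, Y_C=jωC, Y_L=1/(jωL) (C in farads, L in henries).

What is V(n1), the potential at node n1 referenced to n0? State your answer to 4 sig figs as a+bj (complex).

0.3471+0.3412j V

MNA unknowns: 3 node voltages V₁..V_3
L1: Y=0.000-0.2223j on G[3,2]
R1: Y=0.6757+0.000j on G[0,3]
I1: z[0]−=0.0136, z[1]+=0.0136
R2: Y=0.3876+0.000j on G[0,3]
R3: Y=0.0005208+0.000j on G[3,0]
R4: Y=0.0004348+0.000j on G[2,3]
R5: Y=0.006993+0.000j on G[2,3]
R6: Y=0.07692+0.000j on G[1,0]
R7: Y=0.0002217+0.000j on G[1,2]
R8: Y=0.004032+0.000j on G[0,3]
R9: Y=0.01242+0.000j on G[0,2]
R10: Y=0.0003650+0.000j on G[2,3]
L2: Y=0.000-0.1391j on G[2,1]
R11: Y=0.001869+0.000j on G[2,0]
I2: z[0]−=0.0458, z[1]+=0.0458
solve → V1=0.3471+0.3412j, V2=0.1580+0.1064j, V3=0.02851-0.02600j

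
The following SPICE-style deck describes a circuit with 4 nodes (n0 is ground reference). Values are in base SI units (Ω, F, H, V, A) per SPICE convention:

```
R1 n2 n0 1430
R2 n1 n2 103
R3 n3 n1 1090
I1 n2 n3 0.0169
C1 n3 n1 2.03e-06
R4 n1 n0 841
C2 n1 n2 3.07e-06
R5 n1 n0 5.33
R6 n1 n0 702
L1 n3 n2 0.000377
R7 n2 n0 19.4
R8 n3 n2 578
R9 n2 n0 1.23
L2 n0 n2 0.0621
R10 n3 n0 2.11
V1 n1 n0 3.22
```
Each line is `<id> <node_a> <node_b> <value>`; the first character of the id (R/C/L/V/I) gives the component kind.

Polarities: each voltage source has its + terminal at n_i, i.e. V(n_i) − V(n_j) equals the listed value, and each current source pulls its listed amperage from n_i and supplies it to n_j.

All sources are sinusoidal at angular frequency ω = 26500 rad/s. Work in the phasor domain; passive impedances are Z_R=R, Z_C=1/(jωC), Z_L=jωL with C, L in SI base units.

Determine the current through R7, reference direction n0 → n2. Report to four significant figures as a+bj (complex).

Apply KCL at each of the 3 non-ground nodes and solve the resulting linear system.
Node n1: branches {R2, R3, C1, R4, C2, R5, R6, V1} → V_1 = 3.220+0.000j
Node n2: branches {R1, R2, I1, C2, L1, R7, R8, R9, L2} → V_2 = 0.05120+0.2928j
Node n3: branches {R3, I1, C1, L1, R8, R10} → V_3 = 0.06834+0.3604j
Source currents: i(V1)=-0.6894-0.4242j

-0.002639-0.01510j A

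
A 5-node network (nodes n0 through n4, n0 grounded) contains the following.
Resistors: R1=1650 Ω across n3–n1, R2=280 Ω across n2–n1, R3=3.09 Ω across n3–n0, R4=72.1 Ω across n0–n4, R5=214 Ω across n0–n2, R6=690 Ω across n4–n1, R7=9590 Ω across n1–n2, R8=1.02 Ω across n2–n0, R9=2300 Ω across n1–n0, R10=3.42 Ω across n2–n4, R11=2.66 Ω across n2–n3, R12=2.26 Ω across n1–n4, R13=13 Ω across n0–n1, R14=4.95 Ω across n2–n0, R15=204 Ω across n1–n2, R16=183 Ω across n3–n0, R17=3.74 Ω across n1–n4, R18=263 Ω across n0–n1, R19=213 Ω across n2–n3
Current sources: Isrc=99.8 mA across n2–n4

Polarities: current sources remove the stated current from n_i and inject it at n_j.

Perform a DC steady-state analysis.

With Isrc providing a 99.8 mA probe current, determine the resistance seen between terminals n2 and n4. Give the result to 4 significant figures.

R_eq = 2.623 Ω

Element admittances at DC:
  Y(R1) = 0.0006061 S between n3,n1
  Y(R2) = 0.003571 S between n2,n1
  Y(R3) = 0.3236 S between n3,n0
  Y(R4) = 0.01387 S between n0,n4
  Y(R5) = 0.004673 S between n0,n2
  Y(R6) = 0.001449 S between n4,n1
  Y(R7) = 0.0001043 S between n1,n2
  Y(R8) = 0.9804 S between n2,n0
  Y(R9) = 0.0004348 S between n1,n0
  Y(R10) = 0.2924 S between n2,n4
  Y(R11) = 0.3759 S between n2,n3
  Y(R12) = 0.4425 S between n1,n4
  Y(R13) = 0.07692 S between n0,n1
  Y(R14) = 0.2020 S between n2,n0
  Y(R15) = 0.004902 S between n1,n2
  Y(R16) = 0.005464 S between n3,n0
  Y(R17) = 0.2674 S between n1,n4
  Y(R18) = 0.003802 S between n0,n1
  Y(R19) = 0.004695 S between n2,n3
  Isrc: injects 0.0998 A into n4 (from n2)
Assemble and solve the 4×4 MNA system:
  V(n1)=0.2183  V(n2)=-0.01554  V(n3)=-0.008142  V(n4)=0.2462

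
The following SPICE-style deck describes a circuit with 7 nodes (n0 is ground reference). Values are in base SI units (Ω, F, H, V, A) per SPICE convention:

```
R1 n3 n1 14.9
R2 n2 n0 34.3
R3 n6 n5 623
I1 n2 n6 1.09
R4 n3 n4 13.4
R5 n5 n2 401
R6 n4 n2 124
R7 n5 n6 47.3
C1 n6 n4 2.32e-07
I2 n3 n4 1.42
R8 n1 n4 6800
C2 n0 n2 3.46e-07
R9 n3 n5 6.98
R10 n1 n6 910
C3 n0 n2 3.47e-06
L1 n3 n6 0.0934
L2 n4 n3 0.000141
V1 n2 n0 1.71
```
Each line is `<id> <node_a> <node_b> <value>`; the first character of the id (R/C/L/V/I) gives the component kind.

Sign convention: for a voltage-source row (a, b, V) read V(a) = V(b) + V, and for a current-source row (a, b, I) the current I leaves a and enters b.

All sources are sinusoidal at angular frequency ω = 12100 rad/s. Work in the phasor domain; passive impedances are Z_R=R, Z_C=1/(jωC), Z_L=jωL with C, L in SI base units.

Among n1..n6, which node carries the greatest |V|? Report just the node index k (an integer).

MNA unknowns: 6 node voltages V₁..V_6 plus 1 source current (V1)
R1: Y=0.06711+0.000j on G[3,1]
R2: Y=0.02915+0.000j on G[2,0]
R3: Y=0.001605+0.000j on G[6,5]
I1: z[2]−=1.09, z[6]+=1.09
R4: Y=0.07463+0.000j on G[3,4]
R5: Y=0.002494+0.000j on G[5,2]
R6: Y=0.008065+0.000j on G[4,2]
R7: Y=0.02114+0.000j on G[5,6]
C1: Y=0.000+0.002807j on G[6,4]
I2: z[3]−=1.42, z[4]+=1.42
R8: Y=0.0001471+0.000j on G[1,4]
C2: Y=0.000+0.004187j on G[0,2]
R9: Y=0.1433+0.000j on G[3,5]
R10: Y=0.001099+0.000j on G[1,6]
C3: Y=0.000+0.04199j on G[0,2]
L1: Y=0.000-0.0008848j on G[3,6]
L2: Y=0.000-0.5861j on G[4,3]
V1: row V2−V0=1.71, i_V1 at 2,0
solve → V1=104.6-0.7361j, V2=1.710+0.000j, V3=103.8-0.6635j, V4=103.7+0.3966j, V5=109.1-1.283j, V6=154.1-5.323j
aux → i_V1=-0.04985-0.07896j

6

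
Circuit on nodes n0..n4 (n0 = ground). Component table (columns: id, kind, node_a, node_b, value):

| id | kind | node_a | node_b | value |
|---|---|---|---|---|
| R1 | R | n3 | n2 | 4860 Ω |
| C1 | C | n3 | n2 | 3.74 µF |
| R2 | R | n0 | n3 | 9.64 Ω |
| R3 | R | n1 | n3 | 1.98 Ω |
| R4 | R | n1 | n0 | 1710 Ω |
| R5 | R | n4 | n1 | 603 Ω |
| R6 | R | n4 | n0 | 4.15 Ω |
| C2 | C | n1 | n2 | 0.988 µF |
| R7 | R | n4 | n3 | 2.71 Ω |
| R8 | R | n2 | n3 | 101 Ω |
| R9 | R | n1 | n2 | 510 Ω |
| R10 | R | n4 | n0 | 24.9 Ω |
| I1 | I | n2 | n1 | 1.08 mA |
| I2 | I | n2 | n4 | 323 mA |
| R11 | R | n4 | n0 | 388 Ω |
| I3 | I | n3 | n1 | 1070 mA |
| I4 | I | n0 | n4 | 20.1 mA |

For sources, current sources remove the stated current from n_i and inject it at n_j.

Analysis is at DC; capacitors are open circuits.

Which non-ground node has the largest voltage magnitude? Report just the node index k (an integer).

MNA unknowns: 4 node voltages V₁..V_4
R1: Y=0.0002058 on G[3,2]
C1: Y=0.000 on G[3,2]
R2: Y=0.1037 on G[0,3]
R3: Y=0.5051 on G[1,3]
R4: Y=0.0005848 on G[1,0]
R5: Y=0.001658 on G[4,1]
R6: Y=0.2410 on G[4,0]
C2: Y=0.000 on G[1,2]
R7: Y=0.3690 on G[4,3]
R8: Y=0.009901 on G[2,3]
R9: Y=0.001961 on G[1,2]
R10: Y=0.04016 on G[4,0]
I1: z[2]−=0.00108, z[1]+=0.00108
I2: z[2]−=0.323, z[4]+=0.323
R11: Y=0.002577 on G[4,0]
I3: z[3]−=1.07, z[1]+=1.07
I4: z[0]−=0.0201, z[4]+=0.0201
solve → V1=1.509, V2=-27.03, V3=-0.4953, V4=0.2488

2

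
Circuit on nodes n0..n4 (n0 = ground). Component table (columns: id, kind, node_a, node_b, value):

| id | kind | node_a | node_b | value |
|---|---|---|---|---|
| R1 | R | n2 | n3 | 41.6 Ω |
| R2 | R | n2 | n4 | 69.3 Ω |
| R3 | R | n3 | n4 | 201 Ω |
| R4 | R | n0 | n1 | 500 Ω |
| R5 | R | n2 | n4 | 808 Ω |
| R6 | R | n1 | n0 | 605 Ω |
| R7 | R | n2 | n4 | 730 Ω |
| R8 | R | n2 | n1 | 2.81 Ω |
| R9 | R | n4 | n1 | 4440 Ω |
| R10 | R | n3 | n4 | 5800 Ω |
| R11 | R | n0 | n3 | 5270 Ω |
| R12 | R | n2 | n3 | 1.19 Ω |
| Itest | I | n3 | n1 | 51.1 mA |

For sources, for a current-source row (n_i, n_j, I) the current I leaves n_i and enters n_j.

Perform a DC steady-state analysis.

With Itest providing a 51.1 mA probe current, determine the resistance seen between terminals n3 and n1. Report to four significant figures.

R_eq = 3.957 Ω

Element admittances at DC:
  Y(R1) = 0.02404 S between n2,n3
  Y(R2) = 0.01443 S between n2,n4
  Y(R3) = 0.004975 S between n3,n4
  Y(R4) = 0.002000 S between n0,n1
  Y(R5) = 0.001238 S between n2,n4
  Y(R6) = 0.001653 S between n1,n0
  Y(R7) = 0.001370 S between n2,n4
  Y(R8) = 0.3559 S between n2,n1
  Y(R9) = 0.0002252 S between n4,n1
  Y(R10) = 0.0001724 S between n3,n4
  Y(R11) = 0.0001898 S between n0,n3
  Y(R12) = 0.8403 S between n2,n3
  Itest: injects 0.0511 A into n1 (from n3)
Assemble and solve the 4×4 MNA system:
  V(n1)=0.009984  V(n2)=-0.1334  V(n3)=-0.1922  V(n4)=-0.1455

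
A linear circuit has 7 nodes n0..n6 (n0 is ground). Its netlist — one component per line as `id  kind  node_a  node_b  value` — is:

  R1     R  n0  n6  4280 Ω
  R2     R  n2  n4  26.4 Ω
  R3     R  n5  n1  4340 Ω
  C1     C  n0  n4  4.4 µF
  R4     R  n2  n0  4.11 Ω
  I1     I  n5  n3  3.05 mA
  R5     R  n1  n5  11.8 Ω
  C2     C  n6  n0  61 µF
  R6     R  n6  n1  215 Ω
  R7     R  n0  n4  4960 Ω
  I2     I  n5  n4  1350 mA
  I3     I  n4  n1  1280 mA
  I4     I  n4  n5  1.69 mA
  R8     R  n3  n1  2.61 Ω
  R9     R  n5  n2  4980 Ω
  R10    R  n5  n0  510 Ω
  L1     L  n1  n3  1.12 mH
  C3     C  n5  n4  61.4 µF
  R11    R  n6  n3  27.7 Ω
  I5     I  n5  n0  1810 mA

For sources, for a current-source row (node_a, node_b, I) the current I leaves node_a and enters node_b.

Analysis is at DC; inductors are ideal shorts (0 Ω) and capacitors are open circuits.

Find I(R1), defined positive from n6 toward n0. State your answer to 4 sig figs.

-0.1787 A

Apply KCL at each of the 6 non-ground nodes and solve the resulting linear system.
Node n1: branches {R3, R5, R6, I3, R8, L1} → V_1 = -769.1
Node n2: branches {R2, R4, R9} → V_2 = -0.3691
Node n3: branches {I1, R8, L1, R11} → V_3 = -769.1
Node n4: branches {R2, C1, R7, I2, I3, I4, C3} → V_4 = 1.427
Node n5: branches {R3, I1, R5, I2, I4, R9, R10, C3, I5} → V_5 = -786.3
Node n6: branches {R1, C2, R6, R11} → V_6 = -764.7
Source currents: i(L1)=-0.1613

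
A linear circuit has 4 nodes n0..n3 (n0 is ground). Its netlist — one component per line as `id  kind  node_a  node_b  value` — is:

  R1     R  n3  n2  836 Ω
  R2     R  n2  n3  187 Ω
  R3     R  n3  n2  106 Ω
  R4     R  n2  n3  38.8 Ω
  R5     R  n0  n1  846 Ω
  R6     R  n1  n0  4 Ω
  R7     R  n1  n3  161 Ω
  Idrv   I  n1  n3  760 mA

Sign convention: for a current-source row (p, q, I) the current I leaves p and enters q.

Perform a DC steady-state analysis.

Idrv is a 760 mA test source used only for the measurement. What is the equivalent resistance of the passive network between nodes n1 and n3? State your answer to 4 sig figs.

R_eq = 161.0 Ω

Apply KCL at each of the 3 non-ground nodes and solve the resulting linear system.
Node n1: branches {R5, R6, R7, Idrv} → V_1 = 0.000
Node n2: branches {R1, R2, R3, R4} → V_2 = 122.4
Node n3: branches {R1, R2, R3, R4, R7, Idrv} → V_3 = 122.4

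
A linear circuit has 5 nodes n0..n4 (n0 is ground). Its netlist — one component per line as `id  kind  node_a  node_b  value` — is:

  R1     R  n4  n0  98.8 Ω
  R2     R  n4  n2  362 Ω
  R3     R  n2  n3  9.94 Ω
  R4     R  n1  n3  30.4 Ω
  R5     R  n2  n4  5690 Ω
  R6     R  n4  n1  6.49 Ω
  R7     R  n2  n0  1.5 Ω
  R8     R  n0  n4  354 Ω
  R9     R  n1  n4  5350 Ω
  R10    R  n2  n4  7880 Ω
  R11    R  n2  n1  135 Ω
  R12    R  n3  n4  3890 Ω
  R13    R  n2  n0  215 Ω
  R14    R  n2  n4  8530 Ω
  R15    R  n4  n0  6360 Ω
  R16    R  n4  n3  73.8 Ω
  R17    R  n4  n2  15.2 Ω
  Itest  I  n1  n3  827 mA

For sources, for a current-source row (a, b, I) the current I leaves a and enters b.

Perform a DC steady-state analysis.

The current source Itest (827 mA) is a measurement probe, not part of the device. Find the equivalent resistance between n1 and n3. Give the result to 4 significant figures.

R_eq = 12.70 Ω

MNA unknowns: 4 node voltages V₁..V_4
R1: Y=0.01012 on G[4,0]
R2: Y=0.002762 on G[4,2]
R3: Y=0.1006 on G[2,3]
R4: Y=0.03289 on G[1,3]
R5: Y=0.0001757 on G[2,4]
R6: Y=0.1541 on G[4,1]
R7: Y=0.6667 on G[2,0]
R8: Y=0.002825 on G[0,4]
R9: Y=0.0001869 on G[1,4]
R10: Y=0.0001269 on G[2,4]
R11: Y=0.007407 on G[2,1]
R12: Y=0.0002571 on G[3,4]
R13: Y=0.004651 on G[2,0]
R14: Y=0.0001172 on G[2,4]
R15: Y=0.0001572 on G[4,0]
R16: Y=0.01355 on G[4,3]
R17: Y=0.06579 on G[4,2]
Itest: z[1]−=0.827, z[3]+=0.827
solve → V1=-6.694, V2=0.07607, V3=3.806, V4=-3.897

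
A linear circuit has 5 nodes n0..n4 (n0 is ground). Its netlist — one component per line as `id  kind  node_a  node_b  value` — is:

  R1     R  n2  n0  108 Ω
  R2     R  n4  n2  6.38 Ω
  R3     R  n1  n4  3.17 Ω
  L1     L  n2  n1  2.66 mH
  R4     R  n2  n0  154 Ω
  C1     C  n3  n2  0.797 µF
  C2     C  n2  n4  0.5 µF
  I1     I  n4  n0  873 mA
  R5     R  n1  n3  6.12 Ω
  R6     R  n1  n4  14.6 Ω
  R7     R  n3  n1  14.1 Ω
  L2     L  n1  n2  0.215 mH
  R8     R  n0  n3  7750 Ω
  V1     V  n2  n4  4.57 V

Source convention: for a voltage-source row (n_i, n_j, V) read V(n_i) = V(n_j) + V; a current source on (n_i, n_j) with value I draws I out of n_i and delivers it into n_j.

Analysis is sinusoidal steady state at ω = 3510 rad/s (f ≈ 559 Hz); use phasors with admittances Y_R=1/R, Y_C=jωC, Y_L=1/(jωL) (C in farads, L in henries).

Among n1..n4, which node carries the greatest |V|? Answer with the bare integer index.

Element admittances at ω=3510 rad/s:
  Y(R1) = 0.009259+0.000j S between n2,n0
  Y(R2) = 0.1567+0.000j S between n4,n2
  Y(R3) = 0.3155+0.000j S between n1,n4
  Y(L1) = 0.000-0.1071j S between n2,n1
  Y(R4) = 0.006494+0.000j S between n2,n0
  Y(C1) = 0.000+0.002797j S between n3,n2
  Y(C2) = 0.000+0.001755j S between n2,n4
  I1: injects 0.873 A into n0 (from n4)
  Y(R5) = 0.1634+0.000j S between n1,n3
  Y(R6) = 0.06849+0.000j S between n1,n4
  Y(R7) = 0.07092+0.000j S between n3,n1
  Y(L2) = 0.000-1.325j S between n1,n2
  Y(R8) = 0.0001290+0.000j S between n0,n3
  V1: constraint V(n2)−V(n4) = 4.57
Assemble and solve the 5×5 MNA system:
  V(n1)=-55.27-1.131j  V(n2)=-54.97+0.009231j  V(n3)=-55.26-1.127j  V(n4)=-59.54+0.009231j
  i(V1)=-1.480+0.4298j

4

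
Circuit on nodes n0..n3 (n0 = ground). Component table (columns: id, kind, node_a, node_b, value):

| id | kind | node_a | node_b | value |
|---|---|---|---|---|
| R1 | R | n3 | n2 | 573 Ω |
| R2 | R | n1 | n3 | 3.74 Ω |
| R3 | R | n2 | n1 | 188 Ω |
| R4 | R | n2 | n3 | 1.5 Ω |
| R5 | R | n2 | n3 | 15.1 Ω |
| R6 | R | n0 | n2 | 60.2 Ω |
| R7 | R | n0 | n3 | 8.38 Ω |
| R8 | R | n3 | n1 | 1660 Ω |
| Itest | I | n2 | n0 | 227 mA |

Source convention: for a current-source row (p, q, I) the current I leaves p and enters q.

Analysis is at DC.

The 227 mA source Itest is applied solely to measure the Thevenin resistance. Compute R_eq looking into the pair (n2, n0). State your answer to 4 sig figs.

MNA unknowns: 3 node voltages V₁..V_3
R1: Y=0.001745 on G[3,2]
R2: Y=0.2674 on G[1,3]
R3: Y=0.005319 on G[2,1]
R4: Y=0.6667 on G[2,3]
R5: Y=0.06623 on G[2,3]
R6: Y=0.01661 on G[0,2]
R7: Y=0.1193 on G[0,3]
R8: Y=0.0006024 on G[3,1]
Itest: z[2]−=0.227, z[0]+=0.227
solve → V1=-1.643, V2=-1.902, V3=-1.638

R_eq = 8.377 Ω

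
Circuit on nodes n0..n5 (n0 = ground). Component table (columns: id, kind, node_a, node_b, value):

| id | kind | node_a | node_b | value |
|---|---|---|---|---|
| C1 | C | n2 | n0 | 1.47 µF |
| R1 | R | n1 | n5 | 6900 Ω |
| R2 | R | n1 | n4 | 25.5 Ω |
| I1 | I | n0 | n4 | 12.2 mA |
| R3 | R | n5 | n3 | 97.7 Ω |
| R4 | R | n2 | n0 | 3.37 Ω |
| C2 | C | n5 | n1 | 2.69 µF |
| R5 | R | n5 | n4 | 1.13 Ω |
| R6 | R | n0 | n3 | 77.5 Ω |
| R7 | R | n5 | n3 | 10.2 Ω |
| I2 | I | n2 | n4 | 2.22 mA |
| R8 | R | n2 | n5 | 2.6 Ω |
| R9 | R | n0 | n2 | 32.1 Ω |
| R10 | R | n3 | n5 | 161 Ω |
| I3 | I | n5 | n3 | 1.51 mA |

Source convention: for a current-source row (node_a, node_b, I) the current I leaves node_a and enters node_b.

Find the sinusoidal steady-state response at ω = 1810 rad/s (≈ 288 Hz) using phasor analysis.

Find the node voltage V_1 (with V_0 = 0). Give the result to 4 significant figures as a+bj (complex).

MNA unknowns: 5 node voltages V₁..V_5
C1: Y=0.000+0.002661j on G[2,0]
R1: Y=0.0001449+0.000j on G[1,5]
R2: Y=0.03922+0.000j on G[1,4]
I1: z[0]−=0.0122, z[4]+=0.0122
R3: Y=0.01024+0.000j on G[5,3]
R4: Y=0.2967+0.000j on G[2,0]
C2: Y=0.000+0.004869j on G[5,1]
R5: Y=0.8850+0.000j on G[5,4]
R6: Y=0.01290+0.000j on G[0,3]
R7: Y=0.09804+0.000j on G[5,3]
I2: z[2]−=0.00222, z[4]+=0.00222
R8: Y=0.3846+0.000j on G[2,5]
R9: Y=0.03115+0.000j on G[0,2]
R10: Y=0.006211+0.000j on G[3,5]
I3: z[5]−=0.00151, z[3]+=0.00151
solve → V1=0.08526-0.002323j, V2=0.03429-0.0002690j, V3=0.07413-0.0002347j, V4=0.08557-0.0003486j, V5=0.06929-0.0002611j

0.08526-0.002323j V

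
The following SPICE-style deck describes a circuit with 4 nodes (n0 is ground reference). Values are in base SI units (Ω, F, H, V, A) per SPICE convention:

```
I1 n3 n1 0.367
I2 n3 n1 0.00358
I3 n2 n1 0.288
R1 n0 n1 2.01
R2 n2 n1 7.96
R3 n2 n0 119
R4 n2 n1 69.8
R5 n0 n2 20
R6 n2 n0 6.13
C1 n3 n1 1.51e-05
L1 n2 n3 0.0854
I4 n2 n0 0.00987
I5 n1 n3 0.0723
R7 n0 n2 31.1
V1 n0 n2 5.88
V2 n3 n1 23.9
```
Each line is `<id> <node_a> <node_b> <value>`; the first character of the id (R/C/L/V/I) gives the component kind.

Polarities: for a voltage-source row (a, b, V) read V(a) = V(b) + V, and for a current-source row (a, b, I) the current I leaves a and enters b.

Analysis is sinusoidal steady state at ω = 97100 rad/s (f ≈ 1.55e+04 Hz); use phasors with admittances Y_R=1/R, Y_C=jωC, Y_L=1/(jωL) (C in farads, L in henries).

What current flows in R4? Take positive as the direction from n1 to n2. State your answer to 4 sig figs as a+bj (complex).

0.07222+7.844e-05j A

Element admittances at ω=97100 rad/s:
  I1: injects 0.367 A into n1 (from n3)
  I2: injects 0.00358 A into n1 (from n3)
  I3: injects 0.288 A into n1 (from n2)
  Y(R1) = 0.4975+0.000j S between n0,n1
  Y(R2) = 0.1256+0.000j S between n2,n1
  Y(R3) = 0.008403+0.000j S between n2,n0
  Y(R4) = 0.01433+0.000j S between n2,n1
  Y(R5) = 0.05000+0.000j S between n0,n2
  Y(R6) = 0.1631+0.000j S between n2,n0
  Y(C1) = 0.000+1.466j S between n3,n1
  Y(L1) = 0.000-0.0001206j S between n2,n3
  I4: injects 0.00987 A into n0 (from n2)
  I5: injects 0.0723 A into n3 (from n1)
  Y(R7) = 0.03215+0.000j S between n0,n2
  V1: constraint V(n0)−V(n2) = 5.88
  V2: constraint V(n3)−V(n1) = 23.9
Assemble and solve the 5×5 MNA system:
  V(n1)=-0.8392+0.005475j  V(n2)=-5.880+0.000j  V(n3)=23.06+0.005475j
  i(V1)=-1.899+0.002724j  i(V2)=-0.2983-35.04j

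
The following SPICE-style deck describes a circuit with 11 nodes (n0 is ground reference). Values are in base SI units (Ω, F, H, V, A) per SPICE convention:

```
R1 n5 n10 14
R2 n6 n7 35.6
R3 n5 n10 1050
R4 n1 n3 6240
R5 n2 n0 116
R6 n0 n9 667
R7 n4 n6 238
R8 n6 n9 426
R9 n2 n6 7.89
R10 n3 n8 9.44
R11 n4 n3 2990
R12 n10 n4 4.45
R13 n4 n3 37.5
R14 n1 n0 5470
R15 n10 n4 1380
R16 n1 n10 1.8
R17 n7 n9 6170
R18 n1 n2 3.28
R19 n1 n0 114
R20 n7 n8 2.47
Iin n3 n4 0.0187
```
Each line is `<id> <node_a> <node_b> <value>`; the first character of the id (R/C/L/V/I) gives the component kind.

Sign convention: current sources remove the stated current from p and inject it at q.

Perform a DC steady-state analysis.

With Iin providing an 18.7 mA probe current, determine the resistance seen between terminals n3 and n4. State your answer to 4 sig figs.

Element admittances at DC:
  Y(R1) = 0.07143 S between n5,n10
  Y(R2) = 0.02809 S between n6,n7
  Y(R3) = 0.0009524 S between n5,n10
  Y(R4) = 0.0001603 S between n1,n3
  Y(R5) = 0.008621 S between n2,n0
  Y(R6) = 0.001499 S between n0,n9
  Y(R7) = 0.004202 S between n4,n6
  Y(R8) = 0.002347 S between n6,n9
  Y(R9) = 0.1267 S between n2,n6
  Y(R10) = 0.1059 S between n3,n8
  Y(R11) = 0.0003344 S between n4,n3
  Y(R12) = 0.2247 S between n10,n4
  Y(R13) = 0.02667 S between n4,n3
  Y(R14) = 0.0001828 S between n1,n0
  Y(R15) = 0.0007246 S between n10,n4
  Y(R16) = 0.5556 S between n1,n10
  Y(R17) = 0.0001621 S between n7,n9
  Y(R18) = 0.3049 S between n1,n2
  Y(R19) = 0.008772 S between n1,n0
  Y(R20) = 0.4049 S between n7,n8
  Iin: injects 0.0187 A into n4 (from n3)
Assemble and solve the 10×10 MNA system:
  V(n1)=0.01396  V(n2)=-0.006630  V(n3)=-0.3815  V(n4)=0.05429  V(n5)=0.02560  V(n6)=-0.05662  V(n7)=-0.2997  V(n8)=-0.3167  V(n9)=-0.04527  V(n10)=0.02560

R_eq = 23.31 Ω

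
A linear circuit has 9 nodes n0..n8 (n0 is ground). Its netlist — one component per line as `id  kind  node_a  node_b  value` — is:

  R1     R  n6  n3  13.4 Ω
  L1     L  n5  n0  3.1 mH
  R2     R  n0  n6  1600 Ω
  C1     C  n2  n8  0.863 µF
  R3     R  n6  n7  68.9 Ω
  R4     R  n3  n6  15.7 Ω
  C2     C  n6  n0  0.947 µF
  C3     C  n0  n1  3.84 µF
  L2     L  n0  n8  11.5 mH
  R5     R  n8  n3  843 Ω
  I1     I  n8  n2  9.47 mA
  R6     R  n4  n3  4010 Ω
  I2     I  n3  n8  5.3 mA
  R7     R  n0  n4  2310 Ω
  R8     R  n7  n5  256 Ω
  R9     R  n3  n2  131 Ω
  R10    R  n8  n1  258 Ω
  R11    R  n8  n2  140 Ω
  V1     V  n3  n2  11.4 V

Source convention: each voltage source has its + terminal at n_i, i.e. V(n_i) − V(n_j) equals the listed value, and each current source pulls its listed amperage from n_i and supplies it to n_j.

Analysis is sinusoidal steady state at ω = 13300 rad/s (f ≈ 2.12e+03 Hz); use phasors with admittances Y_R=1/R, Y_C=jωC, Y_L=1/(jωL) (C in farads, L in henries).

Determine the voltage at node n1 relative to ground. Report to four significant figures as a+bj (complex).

Element admittances at ω=13300 rad/s:
  Y(R1) = 0.07463+0.000j S between n6,n3
  Y(L1) = 0.000-0.02425j S between n5,n0
  Y(R2) = 0.0006250+0.000j S between n0,n6
  Y(C1) = 0.000+0.01148j S between n2,n8
  Y(R3) = 0.01451+0.000j S between n6,n7
  Y(R4) = 0.06369+0.000j S between n3,n6
  Y(C2) = 0.000+0.01260j S between n6,n0
  Y(C3) = 0.000+0.05107j S between n0,n1
  Y(L2) = 0.000-0.006538j S between n0,n8
  Y(R5) = 0.001186+0.000j S between n8,n3
  I1: injects 0.00947 A into n2 (from n8)
  Y(R6) = 0.0002494+0.000j S between n4,n3
  I2: injects 0.0053 A into n8 (from n3)
  Y(R7) = 0.0004329+0.000j S between n0,n4
  Y(R8) = 0.003906+0.000j S between n7,n5
  Y(R9) = 0.007634+0.000j S between n3,n2
  Y(R10) = 0.003876+0.000j S between n8,n1
  Y(R11) = 0.007143+0.000j S between n8,n2
  V1: constraint V(n3)−V(n2) = 11.4
Assemble and solve the 9×9 MNA system:
  V(n1)=-0.7479+0.2483j  V(n2)=-8.213-5.257j  V(n3)=3.187-5.257j  V(n4)=1.165-1.922j  V(n5)=0.7100+0.2455j  V(n6)=2.644-5.349j  V(n7)=2.234-4.163j  V(n8)=-4.020-9.606j
  i(V1)=-0.1764-0.01707j

-0.7479+0.2483j V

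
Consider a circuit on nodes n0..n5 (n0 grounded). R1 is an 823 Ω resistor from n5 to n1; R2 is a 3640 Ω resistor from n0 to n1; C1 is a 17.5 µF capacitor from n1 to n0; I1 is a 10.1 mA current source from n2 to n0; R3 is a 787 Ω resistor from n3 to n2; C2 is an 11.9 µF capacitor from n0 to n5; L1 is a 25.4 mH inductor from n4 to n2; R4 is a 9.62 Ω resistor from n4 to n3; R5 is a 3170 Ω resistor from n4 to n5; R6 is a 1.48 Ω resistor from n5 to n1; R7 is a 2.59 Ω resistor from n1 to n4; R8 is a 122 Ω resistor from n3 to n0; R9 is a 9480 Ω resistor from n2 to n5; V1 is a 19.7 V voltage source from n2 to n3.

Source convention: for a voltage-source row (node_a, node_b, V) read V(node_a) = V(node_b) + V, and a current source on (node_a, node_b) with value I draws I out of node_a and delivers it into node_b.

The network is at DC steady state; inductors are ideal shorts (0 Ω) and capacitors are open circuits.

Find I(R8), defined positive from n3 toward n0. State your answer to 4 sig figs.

-0.01501 A

MNA unknowns: 5 node voltages V₁..V_5 plus 2 source currents (L1, V1)
R1: Y=0.001215 on G[5,1]
R2: Y=0.0002747 on G[0,1]
C1: Y=0.000 on G[1,0]
I1: z[2]−=0.0101, z[0]+=0.0101
R3: Y=0.001271 on G[3,2]
C2: Y=0.000 on G[0,5]
L1: row V4−V2=0, i_L1 at 4,2
R4: Y=0.1040 on G[4,3]
R5: Y=0.0003155 on G[4,5]
R6: Y=0.6757 on G[5,1]
R7: Y=0.3861 on G[1,4]
R8: Y=0.008197 on G[3,0]
R9: Y=0.0001055 on G[2,5]
V1: row V2−V3=19.7, i_V1 at 2,3
solve → V1=17.86, V2=17.87, V3=-1.831, V4=17.87, V5=17.86
aux → i_L1=-2.053, i_V1=-2.088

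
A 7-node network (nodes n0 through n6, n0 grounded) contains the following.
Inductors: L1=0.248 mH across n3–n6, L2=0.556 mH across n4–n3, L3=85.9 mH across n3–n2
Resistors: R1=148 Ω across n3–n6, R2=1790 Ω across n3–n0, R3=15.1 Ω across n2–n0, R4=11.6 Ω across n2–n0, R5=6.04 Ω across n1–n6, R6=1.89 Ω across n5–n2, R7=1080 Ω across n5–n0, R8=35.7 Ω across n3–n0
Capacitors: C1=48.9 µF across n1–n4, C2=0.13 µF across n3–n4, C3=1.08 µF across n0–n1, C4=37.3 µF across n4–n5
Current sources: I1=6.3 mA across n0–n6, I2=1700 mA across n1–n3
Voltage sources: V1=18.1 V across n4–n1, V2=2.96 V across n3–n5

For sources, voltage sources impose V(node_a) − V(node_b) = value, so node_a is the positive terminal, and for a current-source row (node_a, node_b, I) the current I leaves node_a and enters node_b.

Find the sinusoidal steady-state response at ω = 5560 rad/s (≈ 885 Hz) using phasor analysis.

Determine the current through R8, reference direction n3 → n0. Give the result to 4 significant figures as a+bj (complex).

0.06804+0.009398j A

Apply KCL at each of the 6 non-ground nodes and solve the resulting linear system.
Node n1: branches {C1, C3, R5, I2, V1} → V_1 = -8.038-0.03438j
Node n2: branches {R3, R4, R6, L3} → V_2 = -0.4120+0.2517j
Node n3: branches {L1, R1, R2, C2, L2, I2, R8, L3, V2} → V_3 = 2.429+0.3355j
Node n4: branches {C1, C2, L2, C4, V1} → V_4 = 10.06-0.03438j
Node n5: branches {R6, R7, C4, V2} → V_5 = -0.5311+0.3355j
Node n6: branches {L1, R1, I1, R5} → V_6 = 1.973-1.937j
Source currents: i(V1)=0.04267-4.654j, i(V2)=-0.1402-2.152j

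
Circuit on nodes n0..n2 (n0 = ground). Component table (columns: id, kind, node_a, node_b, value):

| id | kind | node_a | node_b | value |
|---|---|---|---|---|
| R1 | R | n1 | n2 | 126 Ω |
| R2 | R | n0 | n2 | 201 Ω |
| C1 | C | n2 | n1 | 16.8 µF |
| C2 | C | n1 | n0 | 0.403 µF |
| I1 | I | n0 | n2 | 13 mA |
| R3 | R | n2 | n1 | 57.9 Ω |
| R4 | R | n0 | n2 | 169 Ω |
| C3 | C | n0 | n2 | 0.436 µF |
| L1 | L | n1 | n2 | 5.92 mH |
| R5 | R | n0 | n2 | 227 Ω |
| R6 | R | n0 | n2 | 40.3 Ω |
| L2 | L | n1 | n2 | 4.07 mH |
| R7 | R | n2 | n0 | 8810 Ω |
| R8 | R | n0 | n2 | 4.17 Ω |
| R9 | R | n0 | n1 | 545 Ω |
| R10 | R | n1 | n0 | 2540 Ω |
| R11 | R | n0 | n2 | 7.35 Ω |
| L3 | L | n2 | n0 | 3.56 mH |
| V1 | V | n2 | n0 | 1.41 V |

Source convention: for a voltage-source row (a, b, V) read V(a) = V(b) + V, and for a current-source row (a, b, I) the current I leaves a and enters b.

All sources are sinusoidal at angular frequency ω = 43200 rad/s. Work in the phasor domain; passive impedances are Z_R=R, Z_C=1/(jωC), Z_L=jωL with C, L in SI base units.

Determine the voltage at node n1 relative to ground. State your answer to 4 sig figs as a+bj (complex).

1.376+0.003028j V

Element admittances at ω=43200 rad/s:
  Y(R1) = 0.007937+0.000j S between n1,n2
  Y(R2) = 0.004975+0.000j S between n0,n2
  Y(C1) = 0.000+0.7258j S between n2,n1
  Y(C2) = 0.000+0.01741j S between n1,n0
  I1: injects 0.013 A into n2 (from n0)
  Y(R3) = 0.01727+0.000j S between n2,n1
  Y(R4) = 0.005917+0.000j S between n0,n2
  Y(C3) = 0.000+0.01884j S between n0,n2
  Y(L1) = 0.000-0.003910j S between n1,n2
  Y(R5) = 0.004405+0.000j S between n0,n2
  Y(R6) = 0.02481+0.000j S between n0,n2
  Y(L2) = 0.000-0.005688j S between n1,n2
  Y(R7) = 0.0001135+0.000j S between n2,n0
  Y(R8) = 0.2398+0.000j S between n0,n2
  Y(R9) = 0.001835+0.000j S between n0,n1
  Y(R10) = 0.0003937+0.000j S between n1,n0
  Y(R11) = 0.1361+0.000j S between n0,n2
  Y(L3) = 0.000-0.006502j S between n2,n0
  V1: constraint V(n2)−V(n0) = 1.41
Assemble and solve the 3×3 MNA system:
  V(n1)=1.376+0.003028j  V(n2)=1.410+0.000j
  i(V1)=-0.5767-0.04136j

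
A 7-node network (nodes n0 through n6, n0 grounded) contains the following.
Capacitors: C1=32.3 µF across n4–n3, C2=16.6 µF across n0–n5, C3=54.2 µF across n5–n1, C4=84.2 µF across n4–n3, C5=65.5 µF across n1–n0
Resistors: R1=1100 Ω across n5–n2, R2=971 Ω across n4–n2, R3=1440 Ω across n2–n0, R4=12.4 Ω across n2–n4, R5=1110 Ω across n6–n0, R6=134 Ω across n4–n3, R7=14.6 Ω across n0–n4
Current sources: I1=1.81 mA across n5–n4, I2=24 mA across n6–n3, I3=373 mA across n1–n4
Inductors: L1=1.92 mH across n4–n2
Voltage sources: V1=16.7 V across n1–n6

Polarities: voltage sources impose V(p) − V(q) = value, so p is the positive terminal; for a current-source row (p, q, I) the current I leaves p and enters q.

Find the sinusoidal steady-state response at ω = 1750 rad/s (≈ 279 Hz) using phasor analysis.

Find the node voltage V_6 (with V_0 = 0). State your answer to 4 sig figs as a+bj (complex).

-16.73+2.772j V

Apply KCL at each of the 6 non-ground nodes and solve the resulting linear system.
Node n1: branches {C3, C5, I3, V1} → V_1 = -0.02889+2.772j
Node n2: branches {R1, R2, R3, R4, L1} → V_2 = 5.675+0.0008672j
Node n3: branches {C1, R6, C4, I2} → V_3 = 5.694-0.08978j
Node n4: branches {C1, R2, R4, I1, R6, C4, R7, L1, I3} → V_4 = 5.689+0.02778j
Node n5: branches {R1, C2, C3, I1} → V_5 = -0.03748+2.094j
Node n6: branches {R5, I2, V1} → V_6 = -16.73+2.772j
Source currents: i(V1)=0.008929+0.002497j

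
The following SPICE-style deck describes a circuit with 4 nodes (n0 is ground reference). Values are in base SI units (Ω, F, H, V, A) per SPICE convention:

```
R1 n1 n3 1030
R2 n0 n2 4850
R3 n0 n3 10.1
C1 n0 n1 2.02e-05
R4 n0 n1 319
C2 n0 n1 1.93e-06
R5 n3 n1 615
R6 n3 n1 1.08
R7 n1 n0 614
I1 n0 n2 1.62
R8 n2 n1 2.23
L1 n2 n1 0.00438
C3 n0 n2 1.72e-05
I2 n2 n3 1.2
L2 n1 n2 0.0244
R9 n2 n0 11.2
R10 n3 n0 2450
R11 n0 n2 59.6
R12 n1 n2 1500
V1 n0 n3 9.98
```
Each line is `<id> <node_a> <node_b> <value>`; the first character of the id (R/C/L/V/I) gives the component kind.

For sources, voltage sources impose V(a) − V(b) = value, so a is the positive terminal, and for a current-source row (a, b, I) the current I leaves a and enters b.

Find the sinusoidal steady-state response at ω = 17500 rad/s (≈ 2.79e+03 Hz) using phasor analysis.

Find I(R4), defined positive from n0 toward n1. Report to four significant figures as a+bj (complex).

0.02079-0.009718j A

Element admittances at ω=17500 rad/s:
  Y(R1) = 0.0009709+0.000j S between n1,n3
  Y(R2) = 0.0002062+0.000j S between n0,n2
  Y(R3) = 0.09901+0.000j S between n0,n3
  Y(C1) = 0.000+0.3535j S between n0,n1
  Y(R4) = 0.003135+0.000j S between n0,n1
  Y(C2) = 0.000+0.03377j S between n0,n1
  Y(R5) = 0.001626+0.000j S between n3,n1
  Y(R6) = 0.9259+0.000j S between n3,n1
  Y(R7) = 0.001629+0.000j S between n1,n0
  I1: injects 1.62 A into n2 (from n0)
  Y(R8) = 0.4484+0.000j S between n2,n1
  Y(L1) = 0.000-0.01305j S between n2,n1
  Y(C3) = 0.000+0.3010j S between n0,n2
  I2: injects 1.2 A into n3 (from n2)
  Y(L2) = 0.000-0.002342j S between n1,n2
  Y(R9) = 0.08929+0.000j S between n2,n0
  Y(R10) = 0.0004082+0.000j S between n3,n0
  Y(R11) = 0.01678+0.000j S between n0,n2
  Y(R12) = 0.0006667+0.000j S between n1,n2
  V1: constraint V(n0)−V(n3) = 9.98
Assemble and solve the 4×4 MNA system:
  V(n1)=-6.631+3.100j  V(n2)=-2.480+3.966j  V(n3)=-9.980+0.000j
  i(V1)=-5.302-2.878j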